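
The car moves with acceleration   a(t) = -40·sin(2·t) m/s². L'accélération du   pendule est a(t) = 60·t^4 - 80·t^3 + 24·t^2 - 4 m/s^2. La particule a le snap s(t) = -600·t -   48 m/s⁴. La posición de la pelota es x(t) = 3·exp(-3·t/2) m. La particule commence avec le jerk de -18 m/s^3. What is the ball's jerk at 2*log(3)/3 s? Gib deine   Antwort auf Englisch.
We must differentiate our position equation x(t) = 3·exp(-3·t/2) 3 times. Differentiating position, we get velocity: v(t) = -9·exp(-3·t/2)/2. Taking d/dt of v(t), we find a(t) = 27·exp(-3·t/2)/4. Differentiating acceleration, we get jerk: j(t) = -81·exp(-3·t/2)/8. We have jerk j(t) = -81·exp(-3·t/2)/8. Substituting t = 2*log(3)/3: j(2*log(3)/3) = -27/8.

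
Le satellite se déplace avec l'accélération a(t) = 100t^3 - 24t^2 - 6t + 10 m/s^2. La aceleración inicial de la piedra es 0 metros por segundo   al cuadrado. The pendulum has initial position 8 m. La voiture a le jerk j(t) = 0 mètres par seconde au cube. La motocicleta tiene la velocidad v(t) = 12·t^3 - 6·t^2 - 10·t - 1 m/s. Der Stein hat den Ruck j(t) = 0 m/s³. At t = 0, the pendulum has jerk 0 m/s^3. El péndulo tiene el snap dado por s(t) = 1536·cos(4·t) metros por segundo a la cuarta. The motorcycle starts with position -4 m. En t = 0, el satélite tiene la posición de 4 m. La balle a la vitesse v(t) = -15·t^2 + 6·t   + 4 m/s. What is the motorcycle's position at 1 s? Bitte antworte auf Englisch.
We must find the integral of our velocity equation v(t) = 12·t^3 - 6·t^2 - 10·t - 1 1 time. Integrating velocity and using the initial condition x(0) = -4, we get x(t) = 3·t^4 - 2·t^3 - 5·t^2 - t - 4. From the given position equation x(t) = 3·t^4 - 2·t^3 - 5·t^2 - t - 4, we substitute t = 1 to get x = -9.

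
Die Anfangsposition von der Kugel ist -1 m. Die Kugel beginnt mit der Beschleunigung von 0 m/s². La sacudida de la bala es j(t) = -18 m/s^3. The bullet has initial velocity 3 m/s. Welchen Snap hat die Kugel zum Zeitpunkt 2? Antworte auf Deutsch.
Um dies zu lösen, müssen wir 1 Ableitung unserer Gleichung für den Ruck j(t) = -18 nehmen. Durch Ableiten von dem Ruck erhalten wir den Snap: s(t) = 0. Mit s(t) = 0 und Einsetzen von t = 2, finden wir s = 0.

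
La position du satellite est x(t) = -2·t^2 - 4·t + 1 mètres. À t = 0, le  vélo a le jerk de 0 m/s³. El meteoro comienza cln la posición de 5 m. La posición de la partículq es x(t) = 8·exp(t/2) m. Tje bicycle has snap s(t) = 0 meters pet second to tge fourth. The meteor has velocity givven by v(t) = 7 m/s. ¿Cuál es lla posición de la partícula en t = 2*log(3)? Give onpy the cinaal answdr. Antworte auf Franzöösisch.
La réponse est 24.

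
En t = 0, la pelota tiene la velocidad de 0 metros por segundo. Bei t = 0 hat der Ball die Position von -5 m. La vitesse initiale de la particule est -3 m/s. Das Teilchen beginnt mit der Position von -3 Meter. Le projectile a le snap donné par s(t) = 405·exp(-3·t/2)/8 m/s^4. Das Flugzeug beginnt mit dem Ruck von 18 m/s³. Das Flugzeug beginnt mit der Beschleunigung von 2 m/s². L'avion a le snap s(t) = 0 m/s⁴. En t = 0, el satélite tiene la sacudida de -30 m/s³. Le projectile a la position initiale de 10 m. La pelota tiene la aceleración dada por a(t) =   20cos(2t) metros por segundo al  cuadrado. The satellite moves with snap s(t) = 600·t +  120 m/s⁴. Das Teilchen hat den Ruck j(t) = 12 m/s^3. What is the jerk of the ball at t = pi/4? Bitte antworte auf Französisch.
Pour résoudre ceci, nous devons prendre 1 dérivée de notre équation de l'accélération a(t) = 20·cos(2·t). En dérivant l'accélération, nous obtenons le jerk: j(t) = -40·sin(2·t). De l'équation du jerk j(t) = -40·sin(2·t), nous substituons t = pi/4 pour obtenir j = -40.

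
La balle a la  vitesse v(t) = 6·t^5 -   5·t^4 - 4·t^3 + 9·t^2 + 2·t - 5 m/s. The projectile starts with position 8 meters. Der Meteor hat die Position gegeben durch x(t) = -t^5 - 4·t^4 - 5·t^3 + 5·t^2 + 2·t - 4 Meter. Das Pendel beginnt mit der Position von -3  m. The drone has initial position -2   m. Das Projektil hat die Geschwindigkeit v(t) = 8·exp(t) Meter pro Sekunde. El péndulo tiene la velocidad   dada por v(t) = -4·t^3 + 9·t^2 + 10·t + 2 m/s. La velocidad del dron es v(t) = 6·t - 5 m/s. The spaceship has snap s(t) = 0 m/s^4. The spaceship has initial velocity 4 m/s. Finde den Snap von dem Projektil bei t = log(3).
Ausgehend von der Geschwindigkeit v(t) = 8·exp(t), nehmen wir 3 Ableitungen. Mit d/dt von v(t) finden wir a(t) = 8·exp(t). Die Ableitung von der Beschleunigung ergibt den Ruck: j(t) = 8·exp(t). Durch Ableiten von dem Ruck erhalten wir den Snap: s(t) = 8·exp(t). Aus der Gleichung für den Snap s(t) = 8·exp(t), setzen wir t = log(3) ein und erhalten s = 24.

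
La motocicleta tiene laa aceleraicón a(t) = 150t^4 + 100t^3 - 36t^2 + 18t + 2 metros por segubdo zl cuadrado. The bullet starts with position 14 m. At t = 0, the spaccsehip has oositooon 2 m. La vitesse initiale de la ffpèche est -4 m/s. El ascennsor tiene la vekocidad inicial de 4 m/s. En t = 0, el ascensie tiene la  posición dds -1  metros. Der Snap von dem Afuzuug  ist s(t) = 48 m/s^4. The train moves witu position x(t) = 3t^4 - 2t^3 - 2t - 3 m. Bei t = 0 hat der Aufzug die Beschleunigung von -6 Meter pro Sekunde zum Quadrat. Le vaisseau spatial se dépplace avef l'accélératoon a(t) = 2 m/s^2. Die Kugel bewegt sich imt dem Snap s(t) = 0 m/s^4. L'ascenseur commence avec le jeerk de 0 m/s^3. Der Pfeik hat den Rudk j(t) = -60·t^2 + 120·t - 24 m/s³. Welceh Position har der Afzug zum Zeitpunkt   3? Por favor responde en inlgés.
We need to integrate our snap equation s(t) = 48 4 times. Taking ∫s(t)dt and applying j(0) = 0, we find j(t) = 48·t. The integral of jerk is acceleration. Using a(0) = -6, we get a(t) = 24·t^2 - 6. Taking ∫a(t)dt and applying v(0) = 4, we find v(t) = 8·t^3 - 6·t + 4. The integral of velocity is position. Using x(0) = -1, we get x(t) = 2·t^4 - 3·t^2 + 4·t - 1. We have position x(t) = 2·t^4 - 3·t^2 + 4·t - 1. Substituting t = 3: x(3) = 146.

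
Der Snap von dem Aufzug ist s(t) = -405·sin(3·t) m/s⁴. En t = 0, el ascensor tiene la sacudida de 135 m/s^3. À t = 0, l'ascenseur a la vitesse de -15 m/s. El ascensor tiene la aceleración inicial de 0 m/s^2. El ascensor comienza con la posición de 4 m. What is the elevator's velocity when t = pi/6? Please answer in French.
Nous devons intégrer notre équation du snap s(t) = -405·sin(3·t) 3 fois. En intégrant le snap et en utilisant la condition initiale j(0) = 135, nous obtenons j(t) = 135·cos(3·t). La primitive du jerk, avec a(0) = 0, donne l'accélération: a(t) = 45·sin(3·t). En prenant ∫a(t)dt et en appliquant v(0) = -15, nous trouvons v(t) = -15·cos(3·t). De l'équation de la vitesse v(t) = -15·cos(3·t), nous substituons t = pi/6 pour obtenir v = 0.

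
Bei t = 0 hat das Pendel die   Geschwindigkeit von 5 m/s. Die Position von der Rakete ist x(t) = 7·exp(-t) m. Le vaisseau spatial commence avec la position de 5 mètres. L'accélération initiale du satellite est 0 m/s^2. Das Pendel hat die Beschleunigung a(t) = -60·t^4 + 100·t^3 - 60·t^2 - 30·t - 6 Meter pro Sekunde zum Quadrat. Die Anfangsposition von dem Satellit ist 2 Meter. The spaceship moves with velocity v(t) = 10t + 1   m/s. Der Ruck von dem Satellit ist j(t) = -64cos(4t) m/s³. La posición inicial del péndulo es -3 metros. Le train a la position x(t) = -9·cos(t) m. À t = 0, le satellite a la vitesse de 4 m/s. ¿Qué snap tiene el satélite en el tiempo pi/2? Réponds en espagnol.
Debemos derivar nuestra ecuación de la sacudida j(t) = -64·cos(4·t) 1 vez. Tomando d/dt de j(t), encontramos s(t) = 256·sin(4·t). Usando s(t) = 256·sin(4·t) y sustituyendo t = pi/2, encontramos s = 0.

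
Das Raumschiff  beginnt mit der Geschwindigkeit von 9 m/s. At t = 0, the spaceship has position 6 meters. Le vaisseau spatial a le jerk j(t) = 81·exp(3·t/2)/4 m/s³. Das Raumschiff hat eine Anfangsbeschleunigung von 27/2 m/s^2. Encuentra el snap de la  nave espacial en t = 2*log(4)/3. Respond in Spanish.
Partiendo de la sacudida j(t) = 81·exp(3·t/2)/4, tomamos 1 derivada. La derivada de la sacudida da el snap: s(t) = 243·exp(3·t/2)/8. De la ecuación del snap s(t) = 243·exp(3·t/2)/8, sustituimos t = 2*log(4)/3 para obtener s = 243/2.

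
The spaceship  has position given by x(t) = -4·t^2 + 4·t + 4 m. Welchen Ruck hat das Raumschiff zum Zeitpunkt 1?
Wir müssen unsere Gleichung für die Position x(t) = -4·t^2 + 4·t + 4 3-mal ableiten. Durch Ableiten von der Position erhalten wir die Geschwindigkeit: v(t) = 4 - 8·t. Mit d/dt von v(t) finden wir a(t) = -8. Mit d/dt von a(t) finden wir j(t) = 0. Wir haben den Ruck j(t) = 0. Durch Einsetzen von t = 1: j(1) = 0.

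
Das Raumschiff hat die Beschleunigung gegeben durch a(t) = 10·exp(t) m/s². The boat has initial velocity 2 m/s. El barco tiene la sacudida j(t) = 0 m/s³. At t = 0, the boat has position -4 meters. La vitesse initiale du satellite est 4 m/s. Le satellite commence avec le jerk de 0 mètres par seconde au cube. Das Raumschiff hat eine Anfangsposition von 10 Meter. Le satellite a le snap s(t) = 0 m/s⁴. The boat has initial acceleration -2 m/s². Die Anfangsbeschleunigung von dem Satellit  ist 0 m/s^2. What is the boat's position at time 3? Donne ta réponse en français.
Nous devons trouver la primitive de notre équation du jerk j(t) = 0 3 fois. L'intégrale du jerk, avec a(0) = -2, donne l'accélération: a(t) = -2. La primitive de l'accélération est la vitesse. En utilisant v(0) = 2, nous obtenons v(t) = 2 - 2·t. En prenant ∫v(t)dt et en appliquant x(0) = -4, nous trouvons x(t) = -t^2 + 2·t - 4. De l'équation de la position x(t) = -t^2 + 2·t - 4, nous substituons t = 3 pour obtenir x = -7.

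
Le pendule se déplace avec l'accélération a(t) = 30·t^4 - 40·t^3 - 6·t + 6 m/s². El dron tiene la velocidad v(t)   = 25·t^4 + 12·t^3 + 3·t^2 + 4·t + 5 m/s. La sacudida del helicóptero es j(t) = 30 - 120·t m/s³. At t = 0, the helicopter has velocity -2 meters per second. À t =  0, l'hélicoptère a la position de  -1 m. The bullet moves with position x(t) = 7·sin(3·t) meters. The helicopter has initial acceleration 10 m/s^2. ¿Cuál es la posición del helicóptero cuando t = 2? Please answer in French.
Nous devons trouver l'intégrale de notre équation du jerk j(t) = 30 - 120·t 3 fois. En intégrant le jerk et en utilisant la condition initiale a(0) = 10, nous obtenons a(t) = -60·t^2 + 30·t + 10. En prenant ∫a(t)dt et en appliquant v(0) = -2, nous trouvons v(t) = -20·t^3 + 15·t^2 + 10·t - 2. La primitive de la vitesse est la position. En utilisant x(0) = -1, nous obtenons x(t) = -5·t^4 + 5·t^3 + 5·t^2 - 2·t - 1. Nous avons la position x(t) = -5·t^4 + 5·t^3 + 5·t^2 - 2·t - 1. En substituant t = 2: x(2) = -25.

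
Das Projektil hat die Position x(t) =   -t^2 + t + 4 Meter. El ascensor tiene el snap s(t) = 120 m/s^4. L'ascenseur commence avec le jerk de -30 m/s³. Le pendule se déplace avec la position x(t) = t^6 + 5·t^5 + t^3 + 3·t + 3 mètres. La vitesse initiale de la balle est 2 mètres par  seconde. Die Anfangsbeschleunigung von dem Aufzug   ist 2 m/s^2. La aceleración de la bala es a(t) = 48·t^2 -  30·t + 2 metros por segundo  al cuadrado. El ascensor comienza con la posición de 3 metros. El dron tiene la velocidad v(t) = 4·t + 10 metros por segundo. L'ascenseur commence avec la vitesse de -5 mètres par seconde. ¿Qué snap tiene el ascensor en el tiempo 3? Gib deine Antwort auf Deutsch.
Wir haben den Snap s(t) = 120. Durch Einsetzen von t = 3: s(3) = 120.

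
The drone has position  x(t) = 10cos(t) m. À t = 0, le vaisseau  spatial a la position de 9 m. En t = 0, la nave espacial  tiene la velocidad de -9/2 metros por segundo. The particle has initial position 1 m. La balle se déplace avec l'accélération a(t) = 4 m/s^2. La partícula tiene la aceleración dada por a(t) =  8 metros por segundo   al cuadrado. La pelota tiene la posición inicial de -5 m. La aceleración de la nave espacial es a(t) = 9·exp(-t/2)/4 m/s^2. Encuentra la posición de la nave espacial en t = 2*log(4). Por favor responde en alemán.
Um dies zu lösen, müssen wir 2 Integrale unserer Gleichung für die Beschleunigung a(t) = 9·exp(-t/2)/4 finden. Durch Integration von der Beschleunigung und Verwendung der Anfangsbedingung v(0) = -9/2, erhalten wir v(t) = -9·exp(-t/2)/2. Durch Integration von der Geschwindigkeit und Verwendung der Anfangsbedingung x(0) = 9, erhalten wir x(t) = 9·exp(-t/2). Wir haben die Position x(t) = 9·exp(-t/2). Durch Einsetzen von t = 2*log(4): x(2*log(4)) = 9/4.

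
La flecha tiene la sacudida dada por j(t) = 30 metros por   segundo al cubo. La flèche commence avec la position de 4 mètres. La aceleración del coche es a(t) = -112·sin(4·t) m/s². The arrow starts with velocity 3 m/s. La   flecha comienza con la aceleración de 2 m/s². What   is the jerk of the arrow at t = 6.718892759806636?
Using j(t) = 30 and substituting t = 6.718892759806636, we find j = 30.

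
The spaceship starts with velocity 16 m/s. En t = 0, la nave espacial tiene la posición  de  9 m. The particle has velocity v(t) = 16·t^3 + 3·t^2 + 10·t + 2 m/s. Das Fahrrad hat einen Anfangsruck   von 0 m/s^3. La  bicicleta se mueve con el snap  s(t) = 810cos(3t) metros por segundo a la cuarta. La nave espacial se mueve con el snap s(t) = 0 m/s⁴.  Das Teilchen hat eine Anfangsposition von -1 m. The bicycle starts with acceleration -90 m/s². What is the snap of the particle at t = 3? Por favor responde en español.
Debemos derivar nuestra ecuación de la velocidad v(t) = 16·t^3 + 3·t^2 + 10·t + 2 3 veces. La derivada de la velocidad da la aceleración: a(t) = 48·t^2 + 6·t + 10. Derivando la aceleración, obtenemos la sacudida: j(t) = 96·t + 6. Tomando d/dt de j(t), encontramos s(t) = 96. Tenemos el snap s(t) = 96. Sustituyendo t = 3: s(3) = 96.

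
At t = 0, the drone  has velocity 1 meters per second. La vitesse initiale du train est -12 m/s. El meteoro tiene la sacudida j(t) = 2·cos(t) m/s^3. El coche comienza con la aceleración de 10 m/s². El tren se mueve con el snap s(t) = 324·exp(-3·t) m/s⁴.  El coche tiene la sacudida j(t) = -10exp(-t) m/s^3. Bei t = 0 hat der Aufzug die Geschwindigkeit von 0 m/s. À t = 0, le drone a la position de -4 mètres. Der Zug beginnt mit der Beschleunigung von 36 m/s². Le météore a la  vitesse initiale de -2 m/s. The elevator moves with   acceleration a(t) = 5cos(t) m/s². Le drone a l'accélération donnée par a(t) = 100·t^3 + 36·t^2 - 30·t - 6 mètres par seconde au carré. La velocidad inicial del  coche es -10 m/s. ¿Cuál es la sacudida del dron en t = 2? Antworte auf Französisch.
Nous devons dériver notre équation de l'accélération a(t) = 100·t^3 + 36·t^2 - 30·t - 6 1 fois. En prenant d/dt de a(t), nous trouvons j(t) = 300·t^2 + 72·t - 30. En utilisant j(t) = 300·t^2 + 72·t - 30 et en substituant t = 2, nous trouvons j = 1314.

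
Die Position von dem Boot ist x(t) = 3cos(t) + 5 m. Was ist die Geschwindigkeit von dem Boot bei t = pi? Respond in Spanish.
Para resolver esto, necesitamos tomar 1 derivada de nuestra ecuación de la posición x(t) = 3·cos(t) + 5. Derivando la posición, obtenemos la velocidad: v(t) = -3·sin(t). Usando v(t) = -3·sin(t) y sustituyendo t = pi, encontramos v = 0.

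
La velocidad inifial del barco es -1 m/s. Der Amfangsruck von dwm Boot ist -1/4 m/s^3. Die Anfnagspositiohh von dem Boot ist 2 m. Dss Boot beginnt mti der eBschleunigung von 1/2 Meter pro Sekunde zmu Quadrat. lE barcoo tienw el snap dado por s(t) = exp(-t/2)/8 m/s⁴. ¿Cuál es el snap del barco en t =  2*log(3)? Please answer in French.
De l'équation du snap s(t) = exp(-t/2)/8, nous substituons t = 2*log(3) pour obtenir s = 1/24.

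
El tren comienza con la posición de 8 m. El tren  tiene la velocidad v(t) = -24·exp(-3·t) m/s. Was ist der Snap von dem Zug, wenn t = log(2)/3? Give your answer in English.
To solve this, we need to take 3 derivatives of our velocity equation v(t) = -24·exp(-3·t). Differentiating velocity, we get acceleration: a(t) = 72·exp(-3·t). The derivative of acceleration gives jerk: j(t) = -216·exp(-3·t). Differentiating jerk, we get snap: s(t) = 648·exp(-3·t). From the given snap equation s(t) = 648·exp(-3·t), we substitute t = log(2)/3 to get s = 324.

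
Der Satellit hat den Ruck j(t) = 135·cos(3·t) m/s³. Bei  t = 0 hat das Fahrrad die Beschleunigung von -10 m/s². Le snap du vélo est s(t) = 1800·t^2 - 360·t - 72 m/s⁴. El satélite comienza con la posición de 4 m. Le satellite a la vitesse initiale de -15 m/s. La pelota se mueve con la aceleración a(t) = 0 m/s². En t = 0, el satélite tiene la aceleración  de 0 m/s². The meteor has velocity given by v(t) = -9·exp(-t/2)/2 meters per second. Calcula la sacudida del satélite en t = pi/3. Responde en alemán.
Mit j(t) = 135·cos(3·t) und Einsetzen von t = pi/3, finden wir j = -135.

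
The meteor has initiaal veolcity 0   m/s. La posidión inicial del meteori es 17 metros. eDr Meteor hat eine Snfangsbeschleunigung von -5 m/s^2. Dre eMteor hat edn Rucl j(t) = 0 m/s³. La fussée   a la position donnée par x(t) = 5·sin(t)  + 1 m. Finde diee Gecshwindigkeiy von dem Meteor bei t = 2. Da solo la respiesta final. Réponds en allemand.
Bei t = 2, v = -10.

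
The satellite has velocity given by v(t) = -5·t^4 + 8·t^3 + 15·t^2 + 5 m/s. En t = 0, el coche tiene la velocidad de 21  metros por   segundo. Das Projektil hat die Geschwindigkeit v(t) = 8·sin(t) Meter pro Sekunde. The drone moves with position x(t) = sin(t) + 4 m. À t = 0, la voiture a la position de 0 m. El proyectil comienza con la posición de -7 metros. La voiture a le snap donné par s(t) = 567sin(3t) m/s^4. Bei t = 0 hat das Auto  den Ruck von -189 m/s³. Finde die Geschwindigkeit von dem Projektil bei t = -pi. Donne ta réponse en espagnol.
Tenemos la velocidad v(t) = 8·sin(t). Sustituyendo t = -pi: v(-pi) = 0.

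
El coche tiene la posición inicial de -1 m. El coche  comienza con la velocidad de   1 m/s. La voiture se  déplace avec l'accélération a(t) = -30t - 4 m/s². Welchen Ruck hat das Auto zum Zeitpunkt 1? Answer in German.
Um dies zu lösen, müssen wir 1 Ableitung unserer Gleichung für die Beschleunigung a(t) = -30·t - 4 nehmen. Die Ableitung von der Beschleunigung ergibt den Ruck: j(t) = -30. Aus der Gleichung für den Ruck j(t) = -30, setzen wir t = 1 ein und erhalten j = -30.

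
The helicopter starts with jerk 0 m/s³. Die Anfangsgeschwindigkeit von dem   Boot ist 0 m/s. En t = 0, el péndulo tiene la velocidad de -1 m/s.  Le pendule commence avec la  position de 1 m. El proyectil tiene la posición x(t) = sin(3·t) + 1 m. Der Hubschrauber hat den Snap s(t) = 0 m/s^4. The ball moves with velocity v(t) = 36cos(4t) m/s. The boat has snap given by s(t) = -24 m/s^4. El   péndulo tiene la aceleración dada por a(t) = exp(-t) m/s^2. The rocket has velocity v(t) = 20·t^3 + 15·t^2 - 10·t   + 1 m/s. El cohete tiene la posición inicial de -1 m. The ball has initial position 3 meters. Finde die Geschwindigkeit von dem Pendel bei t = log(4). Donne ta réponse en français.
En partant de l'accélération a(t) = exp(-t), nous prenons 1 intégrale. L'intégrale de l'accélération, avec v(0) = -1, donne la vitesse: v(t) = -exp(-t). Nous avons la vitesse v(t) = -exp(-t). En substituant t = log(4): v(log(4)) = -1/4.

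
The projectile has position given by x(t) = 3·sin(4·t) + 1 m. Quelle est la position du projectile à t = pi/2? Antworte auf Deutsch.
Mit x(t) = 3·sin(4·t) + 1 und Einsetzen von t = pi/2, finden wir x = 1.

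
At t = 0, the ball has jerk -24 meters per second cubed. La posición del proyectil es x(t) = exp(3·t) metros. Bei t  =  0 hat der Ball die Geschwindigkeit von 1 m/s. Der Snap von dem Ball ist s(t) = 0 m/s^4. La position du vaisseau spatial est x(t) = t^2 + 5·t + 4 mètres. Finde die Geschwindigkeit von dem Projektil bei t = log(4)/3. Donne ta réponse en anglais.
Starting from position x(t) = exp(3·t), we take 1 derivative. Taking d/dt of x(t), we find v(t) = 3·exp(3·t). From the given velocity equation v(t) = 3·exp(3·t), we substitute t = log(4)/3 to get v = 12.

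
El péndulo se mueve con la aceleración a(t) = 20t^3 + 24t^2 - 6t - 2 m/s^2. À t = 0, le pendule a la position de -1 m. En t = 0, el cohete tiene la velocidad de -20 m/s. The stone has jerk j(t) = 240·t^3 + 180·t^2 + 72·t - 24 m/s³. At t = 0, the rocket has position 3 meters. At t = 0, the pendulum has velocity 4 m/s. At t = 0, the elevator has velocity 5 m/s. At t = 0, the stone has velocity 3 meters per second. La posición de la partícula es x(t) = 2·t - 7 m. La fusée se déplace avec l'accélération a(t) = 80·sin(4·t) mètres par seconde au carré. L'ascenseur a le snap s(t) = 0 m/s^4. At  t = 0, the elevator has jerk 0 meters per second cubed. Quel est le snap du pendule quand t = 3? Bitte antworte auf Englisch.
Starting from acceleration a(t) = 20·t^3 + 24·t^2 - 6·t - 2, we take 2 derivatives. Taking d/dt of a(t), we find j(t) = 60·t^2 + 48·t - 6. Taking d/dt of j(t), we find s(t) = 120·t + 48. We have snap s(t) = 120·t + 48. Substituting t = 3: s(3) = 408.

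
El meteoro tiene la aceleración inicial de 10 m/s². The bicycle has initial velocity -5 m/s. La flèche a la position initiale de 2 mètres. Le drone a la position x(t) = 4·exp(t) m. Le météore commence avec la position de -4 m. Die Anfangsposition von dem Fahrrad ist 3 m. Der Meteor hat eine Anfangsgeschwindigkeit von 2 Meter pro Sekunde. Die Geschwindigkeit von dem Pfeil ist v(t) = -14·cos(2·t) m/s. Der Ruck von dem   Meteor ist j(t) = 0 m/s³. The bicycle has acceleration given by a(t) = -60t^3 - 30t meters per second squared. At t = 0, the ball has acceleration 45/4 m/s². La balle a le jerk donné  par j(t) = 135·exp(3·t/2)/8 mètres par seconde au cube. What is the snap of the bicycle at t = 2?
To solve this, we need to take 2 derivatives of our acceleration equation a(t) = -60·t^3 - 30·t. Differentiating acceleration, we get jerk: j(t) = -180·t^2 - 30. Taking d/dt of j(t), we find s(t) = -360·t. We have snap s(t) = -360·t. Substituting t = 2: s(2) = -720.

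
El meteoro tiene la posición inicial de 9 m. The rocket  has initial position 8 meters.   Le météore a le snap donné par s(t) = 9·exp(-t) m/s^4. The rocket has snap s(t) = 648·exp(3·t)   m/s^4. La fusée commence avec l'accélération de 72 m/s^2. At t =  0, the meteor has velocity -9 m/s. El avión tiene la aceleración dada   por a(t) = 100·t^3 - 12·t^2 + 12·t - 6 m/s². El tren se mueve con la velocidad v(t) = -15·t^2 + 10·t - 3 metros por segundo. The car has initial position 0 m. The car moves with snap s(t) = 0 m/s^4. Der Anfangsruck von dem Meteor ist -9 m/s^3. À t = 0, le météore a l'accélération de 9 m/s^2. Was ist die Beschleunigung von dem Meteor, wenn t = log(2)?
Wir müssen unsere Gleichung für den Snap s(t) = 9·exp(-t) 2-mal integrieren. Das Integral von dem Snap ist der Ruck. Mit j(0) = -9 erhalten wir j(t) = -9·exp(-t). Das Integral von dem Ruck ist die Beschleunigung. Mit a(0) = 9 erhalten wir a(t) = 9·exp(-t). Mit a(t) = 9·exp(-t) und Einsetzen von t = log(2), finden wir a = 9/2.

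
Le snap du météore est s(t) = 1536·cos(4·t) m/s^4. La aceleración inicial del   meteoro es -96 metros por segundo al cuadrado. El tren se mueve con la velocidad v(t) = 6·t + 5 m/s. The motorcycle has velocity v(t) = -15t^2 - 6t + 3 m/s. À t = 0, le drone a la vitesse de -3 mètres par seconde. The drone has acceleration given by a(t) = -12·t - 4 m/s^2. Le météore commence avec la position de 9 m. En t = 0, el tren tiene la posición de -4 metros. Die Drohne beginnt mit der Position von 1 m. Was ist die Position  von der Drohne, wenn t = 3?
Wir müssen die Stammfunktion unserer Gleichung für die Beschleunigung a(t) = -12·t - 4 2-mal finden. Die Stammfunktion von der Beschleunigung, mit v(0) = -3, ergibt die Geschwindigkeit: v(t) = -6·t^2 - 4·t - 3. Durch Integration von der Geschwindigkeit und Verwendung der Anfangsbedingung x(0) = 1, erhalten wir x(t) = -2·t^3 - 2·t^2 - 3·t + 1. Mit x(t) = -2·t^3 - 2·t^2 - 3·t + 1 und Einsetzen von t = 3, finden wir x = -80.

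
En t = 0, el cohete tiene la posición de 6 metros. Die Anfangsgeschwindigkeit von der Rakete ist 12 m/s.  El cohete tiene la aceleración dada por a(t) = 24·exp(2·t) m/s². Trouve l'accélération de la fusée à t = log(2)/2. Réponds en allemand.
Mit a(t) = 24·exp(2·t) und Einsetzen von t = log(2)/2, finden wir a = 48.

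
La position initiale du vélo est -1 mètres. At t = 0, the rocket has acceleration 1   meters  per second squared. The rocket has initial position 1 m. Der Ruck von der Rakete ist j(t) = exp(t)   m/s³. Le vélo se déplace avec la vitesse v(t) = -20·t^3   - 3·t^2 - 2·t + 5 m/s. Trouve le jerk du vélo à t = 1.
Nous devons dériver notre équation de la vitesse v(t) = -20·t^3 - 3·t^2 - 2·t + 5 2 fois. En dérivant la vitesse, nous obtenons l'accélération: a(t) = -60·t^2 - 6·t - 2. En dérivant l'accélération, nous obtenons le jerk: j(t) = -120·t - 6. En utilisant j(t) = -120·t - 6 et en substituant t = 1, nous trouvons j = -126.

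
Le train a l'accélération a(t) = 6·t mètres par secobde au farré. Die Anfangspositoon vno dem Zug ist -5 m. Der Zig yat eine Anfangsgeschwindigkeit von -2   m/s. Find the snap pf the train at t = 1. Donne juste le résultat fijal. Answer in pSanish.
s(1) = 0.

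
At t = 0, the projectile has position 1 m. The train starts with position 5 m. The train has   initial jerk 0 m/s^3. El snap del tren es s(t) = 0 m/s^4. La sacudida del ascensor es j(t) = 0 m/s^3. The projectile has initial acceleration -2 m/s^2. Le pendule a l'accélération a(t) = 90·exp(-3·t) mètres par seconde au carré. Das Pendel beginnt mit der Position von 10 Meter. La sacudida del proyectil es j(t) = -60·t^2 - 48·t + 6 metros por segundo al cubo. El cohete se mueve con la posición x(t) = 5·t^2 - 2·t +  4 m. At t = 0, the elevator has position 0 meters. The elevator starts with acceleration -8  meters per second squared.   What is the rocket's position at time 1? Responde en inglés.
Using x(t) = 5·t^2 - 2·t + 4 and substituting t = 1, we find x = 7.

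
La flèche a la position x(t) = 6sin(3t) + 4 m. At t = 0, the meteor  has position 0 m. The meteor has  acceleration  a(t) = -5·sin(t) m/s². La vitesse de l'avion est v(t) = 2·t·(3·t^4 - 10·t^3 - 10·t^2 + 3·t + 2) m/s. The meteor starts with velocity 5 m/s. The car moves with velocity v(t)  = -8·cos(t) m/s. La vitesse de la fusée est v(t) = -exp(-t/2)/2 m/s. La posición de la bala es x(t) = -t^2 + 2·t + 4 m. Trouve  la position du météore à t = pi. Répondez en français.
Nous devons trouver la primitive de notre équation de l'accélération a(t) = -5·sin(t) 2 fois. L'intégrale de l'accélération, avec v(0) = 5, donne la vitesse: v(t) = 5·cos(t). En intégrant la vitesse et en utilisant la condition initiale x(0) = 0, nous obtenons x(t) = 5·sin(t). Nous avons la position x(t) = 5·sin(t). En substituant t = pi: x(pi) = 0.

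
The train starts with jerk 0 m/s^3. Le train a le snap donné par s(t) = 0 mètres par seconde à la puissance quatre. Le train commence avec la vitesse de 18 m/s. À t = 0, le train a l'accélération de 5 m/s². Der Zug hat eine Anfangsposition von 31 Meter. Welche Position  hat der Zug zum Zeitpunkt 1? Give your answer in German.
Um dies zu lösen, müssen wir 4 Integrale unserer Gleichung für den Snap s(t) = 0 finden. Mit ∫s(t)dt und Anwendung von j(0) = 0, finden wir j(t) = 0. Mit ∫j(t)dt und Anwendung von a(0) = 5, finden wir a(t) = 5. Mit ∫a(t)dt und Anwendung von v(0) = 18, finden wir v(t) = 5·t + 18. Mit ∫v(t)dt und Anwendung von x(0) = 31, finden wir x(t) = 5·t^2/2 + 18·t + 31. Mit x(t) = 5·t^2/2 + 18·t + 31 und Einsetzen von t = 1, finden wir x = 103/2.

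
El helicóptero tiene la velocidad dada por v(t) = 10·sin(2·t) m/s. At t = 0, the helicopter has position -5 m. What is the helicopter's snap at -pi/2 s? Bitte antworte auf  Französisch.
Nous devons dériver notre équation de la vitesse v(t) = 10·sin(2·t) 3 fois. En prenant d/dt de v(t), nous trouvons a(t) = 20·cos(2·t). En prenant d/dt de a(t), nous trouvons j(t) = -40·sin(2·t). En dérivant le jerk, nous obtenons le snap: s(t) = -80·cos(2·t). Nous avons le snap s(t) = -80·cos(2·t). En substituant t = -pi/2: s(-pi/2) = 80.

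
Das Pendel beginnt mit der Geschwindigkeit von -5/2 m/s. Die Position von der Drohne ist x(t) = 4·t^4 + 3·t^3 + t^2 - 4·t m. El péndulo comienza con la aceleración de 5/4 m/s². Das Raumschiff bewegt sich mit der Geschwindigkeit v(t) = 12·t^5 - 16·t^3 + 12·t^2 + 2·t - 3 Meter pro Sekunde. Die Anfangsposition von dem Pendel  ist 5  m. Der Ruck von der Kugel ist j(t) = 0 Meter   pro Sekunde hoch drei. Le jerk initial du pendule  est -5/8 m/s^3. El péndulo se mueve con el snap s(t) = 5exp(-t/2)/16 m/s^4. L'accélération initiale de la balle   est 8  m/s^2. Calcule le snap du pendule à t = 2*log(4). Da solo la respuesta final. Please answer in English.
At t = 2*log(4), s = 5/64.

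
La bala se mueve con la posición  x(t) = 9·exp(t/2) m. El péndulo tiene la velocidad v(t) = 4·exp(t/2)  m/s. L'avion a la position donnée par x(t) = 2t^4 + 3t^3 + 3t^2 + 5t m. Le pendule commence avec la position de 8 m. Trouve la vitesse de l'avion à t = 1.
Pour résoudre ceci, nous devons prendre 1 dérivée de notre équation de la position x(t) = 2·t^4 + 3·t^3 + 3·t^2 + 5·t. En prenant d/dt de x(t), nous trouvons v(t) = 8·t^3 + 9·t^2 + 6·t + 5. De l'équation de la vitesse v(t) = 8·t^3 + 9·t^2 + 6·t + 5, nous substituons t = 1 pour obtenir v = 28.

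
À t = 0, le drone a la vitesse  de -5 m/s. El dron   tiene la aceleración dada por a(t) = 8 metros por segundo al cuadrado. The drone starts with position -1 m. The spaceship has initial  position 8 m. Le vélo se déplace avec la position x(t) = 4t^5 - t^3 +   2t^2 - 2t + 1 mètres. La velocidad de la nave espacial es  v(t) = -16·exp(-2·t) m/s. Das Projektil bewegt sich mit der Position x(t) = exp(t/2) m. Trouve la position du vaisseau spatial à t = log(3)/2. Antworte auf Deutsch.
Um dies zu lösen, müssen wir 1 Stammfunktion unserer Gleichung für die Geschwindigkeit v(t) = -16·exp(-2·t) finden. Die Stammfunktion von der Geschwindigkeit ist die Position. Mit x(0) = 8 erhalten wir x(t) = 8·exp(-2·t). Wir haben die Position x(t) = 8·exp(-2·t). Durch Einsetzen von t = log(3)/2: x(log(3)/2) = 8/3.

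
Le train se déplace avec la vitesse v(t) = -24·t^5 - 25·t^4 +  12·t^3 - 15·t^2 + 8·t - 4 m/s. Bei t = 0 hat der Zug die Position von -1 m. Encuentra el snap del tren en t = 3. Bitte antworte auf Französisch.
En partant de la vitesse v(t) = -24·t^5 - 25·t^4 + 12·t^3 - 15·t^2 + 8·t - 4, nous prenons 3 dérivées. La dérivée de la vitesse donne l'accélération: a(t) = -120·t^4 - 100·t^3 + 36·t^2 - 30·t + 8. En prenant d/dt de a(t), nous trouvons j(t) = -480·t^3 - 300·t^2 + 72·t - 30. La dérivée du jerk donne le snap: s(t) = -1440·t^2 - 600·t + 72. Nous avons le snap s(t) = -1440·t^2 - 600·t + 72. En substituant t = 3: s(3) = -14688.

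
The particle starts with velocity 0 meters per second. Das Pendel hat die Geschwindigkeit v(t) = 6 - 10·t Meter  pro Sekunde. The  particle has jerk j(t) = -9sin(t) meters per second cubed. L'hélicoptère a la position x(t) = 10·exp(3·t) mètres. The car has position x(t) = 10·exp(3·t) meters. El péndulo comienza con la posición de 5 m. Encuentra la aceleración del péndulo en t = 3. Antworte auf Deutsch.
Um dies zu lösen, müssen wir 1 Ableitung unserer Gleichung für die Geschwindigkeit v(t) = 6 - 10·t nehmen. Mit d/dt von v(t) finden wir a(t) = -10. Mit a(t) = -10 und Einsetzen von t = 3, finden wir a = -10.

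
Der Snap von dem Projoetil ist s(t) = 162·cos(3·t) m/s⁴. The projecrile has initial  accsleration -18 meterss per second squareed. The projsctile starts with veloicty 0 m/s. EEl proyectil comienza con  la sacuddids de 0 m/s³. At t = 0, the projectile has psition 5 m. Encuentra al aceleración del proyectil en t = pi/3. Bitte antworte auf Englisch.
We must find the antiderivative of our snap equation s(t) = 162·cos(3·t) 2 times. The integral of snap is jerk. Using j(0) = 0, we get j(t) = 54·sin(3·t). Integrating jerk and using the initial condition a(0) = -18, we get a(t) = -18·cos(3·t). From the given acceleration equation a(t) = -18·cos(3·t), we substitute t = pi/3 to get a = 18.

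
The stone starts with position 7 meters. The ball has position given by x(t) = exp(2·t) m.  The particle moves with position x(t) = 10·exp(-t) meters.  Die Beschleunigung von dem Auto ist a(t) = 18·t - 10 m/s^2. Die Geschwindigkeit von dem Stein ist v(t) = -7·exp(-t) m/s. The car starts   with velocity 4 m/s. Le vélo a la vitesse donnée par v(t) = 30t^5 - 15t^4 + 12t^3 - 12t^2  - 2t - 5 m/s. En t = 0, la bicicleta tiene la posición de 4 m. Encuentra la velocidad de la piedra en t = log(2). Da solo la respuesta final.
En t = log(2), v = -7/2.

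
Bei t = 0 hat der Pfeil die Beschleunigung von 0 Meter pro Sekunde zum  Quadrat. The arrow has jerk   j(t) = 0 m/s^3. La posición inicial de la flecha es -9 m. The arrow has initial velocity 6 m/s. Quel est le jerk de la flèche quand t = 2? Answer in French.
En utilisant j(t) = 0 et en substituant t = 2, nous trouvons j = 0.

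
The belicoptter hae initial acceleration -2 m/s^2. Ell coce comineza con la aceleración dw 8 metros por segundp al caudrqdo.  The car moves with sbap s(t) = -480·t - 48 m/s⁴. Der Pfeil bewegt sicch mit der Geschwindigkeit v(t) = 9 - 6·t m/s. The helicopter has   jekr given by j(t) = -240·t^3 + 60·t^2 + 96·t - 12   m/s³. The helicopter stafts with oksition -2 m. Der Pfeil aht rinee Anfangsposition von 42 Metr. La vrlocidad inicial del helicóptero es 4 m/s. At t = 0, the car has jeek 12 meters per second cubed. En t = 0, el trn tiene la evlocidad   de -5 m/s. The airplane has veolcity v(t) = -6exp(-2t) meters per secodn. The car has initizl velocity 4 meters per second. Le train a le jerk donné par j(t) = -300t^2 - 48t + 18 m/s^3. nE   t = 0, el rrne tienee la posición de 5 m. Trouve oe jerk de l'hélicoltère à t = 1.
En utilisant j(t) = -240·t^3 + 60·t^2 + 96·t - 12 et en substituant t = 1, nous trouvons j = -96.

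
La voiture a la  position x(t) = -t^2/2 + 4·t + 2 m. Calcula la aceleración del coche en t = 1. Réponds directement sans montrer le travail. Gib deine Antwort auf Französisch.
a(1) = -1.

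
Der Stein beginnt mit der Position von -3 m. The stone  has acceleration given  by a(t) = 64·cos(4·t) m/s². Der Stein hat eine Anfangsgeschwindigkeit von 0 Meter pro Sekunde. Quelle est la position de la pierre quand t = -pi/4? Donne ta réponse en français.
Nous devons intégrer notre équation de l'accélération a(t) = 64·cos(4·t) 2 fois. En intégrant l'accélération et en utilisant la condition initiale v(0) = 0, nous obtenons v(t) = 16·sin(4·t). L'intégrale de la vitesse, avec x(0) = -3, donne la position: x(t) = 1 - 4·cos(4·t). Nous avons la position x(t) = 1 - 4·cos(4·t). En substituant t = -pi/4: x(-pi/4) = 5.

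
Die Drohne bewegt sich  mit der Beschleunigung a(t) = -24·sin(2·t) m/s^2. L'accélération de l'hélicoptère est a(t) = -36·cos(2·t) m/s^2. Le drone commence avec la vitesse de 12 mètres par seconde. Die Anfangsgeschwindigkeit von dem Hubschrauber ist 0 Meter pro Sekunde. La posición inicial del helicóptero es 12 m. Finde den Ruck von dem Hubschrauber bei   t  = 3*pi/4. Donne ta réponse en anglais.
We must differentiate our acceleration equation a(t) = -36·cos(2·t) 1 time. Differentiating acceleration, we get jerk: j(t) = 72·sin(2·t). Using j(t) = 72·sin(2·t) and substituting t = 3*pi/4, we find j = -72.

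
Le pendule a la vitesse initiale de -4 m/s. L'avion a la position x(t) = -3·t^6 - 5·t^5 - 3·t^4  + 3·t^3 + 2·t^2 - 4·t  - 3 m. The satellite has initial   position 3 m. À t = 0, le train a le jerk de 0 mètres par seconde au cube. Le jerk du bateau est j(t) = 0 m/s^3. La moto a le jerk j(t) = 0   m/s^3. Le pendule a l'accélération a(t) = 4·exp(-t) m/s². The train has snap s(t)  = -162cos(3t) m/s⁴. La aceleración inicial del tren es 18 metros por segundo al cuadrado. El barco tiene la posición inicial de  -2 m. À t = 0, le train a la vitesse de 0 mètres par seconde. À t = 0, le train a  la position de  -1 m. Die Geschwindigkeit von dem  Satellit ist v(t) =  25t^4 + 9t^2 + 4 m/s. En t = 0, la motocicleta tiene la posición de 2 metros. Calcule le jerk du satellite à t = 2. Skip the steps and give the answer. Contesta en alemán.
Die Antwort ist 1218.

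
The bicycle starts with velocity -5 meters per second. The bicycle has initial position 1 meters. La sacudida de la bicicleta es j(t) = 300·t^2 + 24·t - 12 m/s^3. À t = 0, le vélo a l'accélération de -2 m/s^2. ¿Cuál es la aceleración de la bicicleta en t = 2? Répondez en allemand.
Wir müssen unsere Gleichung für den Ruck j(t) = 300·t^2 + 24·t - 12 1-mal integrieren. Durch Integration von dem Ruck und Verwendung der Anfangsbedingung a(0) = -2, erhalten wir a(t) = 100·t^3 + 12·t^2 - 12·t - 2. Wir haben die Beschleunigung a(t) = 100·t^3 + 12·t^2 - 12·t - 2. Durch Einsetzen von t = 2: a(2) = 822.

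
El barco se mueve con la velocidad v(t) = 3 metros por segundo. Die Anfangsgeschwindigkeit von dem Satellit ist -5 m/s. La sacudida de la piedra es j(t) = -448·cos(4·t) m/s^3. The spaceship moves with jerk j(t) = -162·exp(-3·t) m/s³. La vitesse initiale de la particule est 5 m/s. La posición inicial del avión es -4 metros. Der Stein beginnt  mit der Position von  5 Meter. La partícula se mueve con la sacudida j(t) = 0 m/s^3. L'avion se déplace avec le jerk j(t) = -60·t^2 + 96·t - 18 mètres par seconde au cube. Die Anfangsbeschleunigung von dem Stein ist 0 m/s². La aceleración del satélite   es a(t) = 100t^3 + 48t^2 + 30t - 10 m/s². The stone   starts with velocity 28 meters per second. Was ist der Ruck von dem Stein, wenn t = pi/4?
Mit j(t) = -448·cos(4·t) und Einsetzen von t = pi/4, finden wir j = 448.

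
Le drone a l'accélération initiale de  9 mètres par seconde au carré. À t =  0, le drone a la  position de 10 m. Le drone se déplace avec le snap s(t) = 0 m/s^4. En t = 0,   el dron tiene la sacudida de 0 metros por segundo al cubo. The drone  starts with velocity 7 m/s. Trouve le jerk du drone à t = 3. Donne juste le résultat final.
À t = 3, j = 0.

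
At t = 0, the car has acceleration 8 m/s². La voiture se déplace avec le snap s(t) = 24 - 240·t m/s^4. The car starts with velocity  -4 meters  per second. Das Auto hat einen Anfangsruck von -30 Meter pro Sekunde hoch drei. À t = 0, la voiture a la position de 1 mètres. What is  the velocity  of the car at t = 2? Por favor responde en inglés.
We must find the integral of our snap equation s(t) = 24 - 240·t 3 times. The antiderivative of snap, with j(0) = -30, gives jerk: j(t) = -120·t^2 + 24·t - 30. The antiderivative of jerk, with a(0) = 8, gives acceleration: a(t) = -40·t^3 + 12·t^2 - 30·t + 8. The antiderivative of acceleration, with v(0) = -4, gives velocity: v(t) = -10·t^4 + 4·t^3 - 15·t^2 + 8·t - 4. Using v(t) = -10·t^4 + 4·t^3 - 15·t^2 + 8·t - 4 and substituting t = 2, we find v = -176.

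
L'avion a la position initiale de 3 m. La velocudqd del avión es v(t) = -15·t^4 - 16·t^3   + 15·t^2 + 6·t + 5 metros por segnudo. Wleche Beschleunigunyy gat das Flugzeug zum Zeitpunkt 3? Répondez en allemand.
Um dies zu lösen, müssen wir 1 Ableitung unserer Gleichung für die Geschwindigkeit v(t) = -15·t^4 - 16·t^3 + 15·t^2 + 6·t + 5 nehmen. Die Ableitung von der Geschwindigkeit ergibt die Beschleunigung: a(t) = -60·t^3 - 48·t^2 + 30·t + 6. Wir haben die Beschleunigung a(t) = -60·t^3 - 48·t^2 + 30·t + 6. Durch Einsetzen von t = 3: a(3) = -1956.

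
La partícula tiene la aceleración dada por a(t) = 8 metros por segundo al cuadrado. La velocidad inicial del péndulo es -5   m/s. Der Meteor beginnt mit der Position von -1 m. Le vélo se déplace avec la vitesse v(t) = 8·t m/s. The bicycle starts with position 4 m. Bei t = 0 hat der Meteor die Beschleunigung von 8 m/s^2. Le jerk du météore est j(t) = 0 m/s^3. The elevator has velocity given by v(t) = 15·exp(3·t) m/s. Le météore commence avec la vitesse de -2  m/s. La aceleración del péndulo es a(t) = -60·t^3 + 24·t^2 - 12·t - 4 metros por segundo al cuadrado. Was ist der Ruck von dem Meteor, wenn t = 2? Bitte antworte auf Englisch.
From the given jerk equation j(t) = 0, we substitute t = 2 to get j = 0.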